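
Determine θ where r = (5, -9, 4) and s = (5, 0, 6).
r·s = 49, |r|² = 122, |s|² = 61
cos θ = 49/√7442 ≈ 0.568
θ ≈ 55.39°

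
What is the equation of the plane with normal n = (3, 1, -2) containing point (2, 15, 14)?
d = n·P = (3)(2) + (1)(15) + (-2)(14) = -7
Plane: 3x + y - 2z = -7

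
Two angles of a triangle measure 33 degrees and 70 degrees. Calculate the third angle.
Sum of angles in a triangle = 180 degrees
Third angle = 180 - 33 - 70
Third angle = 77 degrees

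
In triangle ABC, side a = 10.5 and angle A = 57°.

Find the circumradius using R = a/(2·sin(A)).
R = a/(2·sin(A)) = 10.5/(2·sin(57°))
R = 10.5/(2·0.838671) = 10.5/1.677341 = 6.26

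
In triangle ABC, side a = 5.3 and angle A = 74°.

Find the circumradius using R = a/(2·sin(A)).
R = a/(2·sin(A)) = 5.3/(2·sin(74°))
R = 5.3/(2·0.961262) = 5.3/1.922523 = 2.757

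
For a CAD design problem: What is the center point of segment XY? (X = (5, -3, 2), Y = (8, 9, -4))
Midpoint = ((5+8)/2, (-3+9)/2, (2-4)/2) = (6.5, 3, -1)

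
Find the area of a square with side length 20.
Area = s²
Area = 20²
Area = 400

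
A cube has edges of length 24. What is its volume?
Volume = s³
Volume = 24³
Volume = 13824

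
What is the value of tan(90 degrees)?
tan(90 degrees) = undefined
Decimal approximation: undefined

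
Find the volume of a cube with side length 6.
Volume = s³
Volume = 6³
Volume = 216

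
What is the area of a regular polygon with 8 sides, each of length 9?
For a regular 8-gon with side length s = 9:
Apothem a = s / (2*tan(pi/8)) = 9 / (2*tan(pi/8)) ≈ 10.864
Perimeter P = 8 * 9 = 72
Area = (1/2) * P * a = (1/2) * 72 * 10.864 = 391.10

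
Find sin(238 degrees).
sin(238 degrees) = -0.848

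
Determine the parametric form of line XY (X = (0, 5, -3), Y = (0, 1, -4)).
Direction vector d = Y - X = (0, -4, -1)
x = 0, y = 5 - 4t, z = -3 - t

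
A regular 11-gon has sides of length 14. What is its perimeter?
Perimeter = number of sides * side length
Perimeter = 11 * 14
Perimeter = 154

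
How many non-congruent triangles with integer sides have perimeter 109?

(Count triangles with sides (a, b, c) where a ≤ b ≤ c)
With a ≤ b ≤ c and a + b + c = 109, the triangle inequality a + b > c gives c < 109/2, so c ≤ 54.
Iterate a from 1 to ⌊p/3⌋ = 36; for each a, b ranges from a to ⌊(p−a)/2⌋ with c = p − a − b, keeping only c ≥ b.
Triples: (1, 54, 54), (2, 53, 54), (3, 52, 54), …
Count = 261 triangles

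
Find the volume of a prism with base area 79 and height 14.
Volume = base area * height
Volume = 79 * 14
Volume = 1106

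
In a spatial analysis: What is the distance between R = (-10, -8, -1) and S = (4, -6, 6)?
d = √[(14)² + (2)² + (7)²] = √249 = 15.78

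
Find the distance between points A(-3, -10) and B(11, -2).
Using the distance formula: d = sqrt((x₂-x₁)² + (y₂-y₁)²)
dx = 11 - (-3) = 14
dy = (-2) - (-10) = 8
d = sqrt(14² + 8²) = sqrt(196 + 64) = sqrt(260) = 16.12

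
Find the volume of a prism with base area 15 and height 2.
Volume = base area * height
Volume = 15 * 2
Volume = 30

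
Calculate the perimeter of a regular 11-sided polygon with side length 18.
Perimeter = number of sides * side length
Perimeter = 11 * 18
Perimeter = 198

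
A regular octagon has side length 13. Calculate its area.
For a regular 8-gon with side length s = 13:
Apothem a = s / (2*tan(pi/8)) = 13 / (2*tan(pi/8)) ≈ 15.6924
Perimeter P = 8 * 13 = 104
Area = (1/2) * P * a = (1/2) * 104 * 15.6924 = 816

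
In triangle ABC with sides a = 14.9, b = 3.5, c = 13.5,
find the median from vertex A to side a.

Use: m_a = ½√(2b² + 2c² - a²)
m_a = ½√(2·3.5² + 2·13.5² - 14.9²)
m_a = ½√(24.5 + 364.5 - 222.01) = ½√166.99 = 6.461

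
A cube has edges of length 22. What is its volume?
Volume = s³
Volume = 22³
Volume = 10648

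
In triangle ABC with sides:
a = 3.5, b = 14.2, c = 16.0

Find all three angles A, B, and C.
By the law of cosines:
cos(A) = (b² + c² - a²)/(2bc) = 0.980172  →  A = 11.43°
cos(B) = (a² + c² - b²)/(2ac) = 0.594732  →  B = 53.51°
cos(C) = (a² + b² - c²)/(2ab) = -0.423642  →  C = 115.1°
Check: A + B + C = 180.0° ✓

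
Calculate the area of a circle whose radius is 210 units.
Area = pi * r²
Area = pi * 210²
Area = pi * 44100
Area = 138544.24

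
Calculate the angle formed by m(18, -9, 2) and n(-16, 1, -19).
m·n = -335, |m|² = 409, |n|² = 618
cos θ = -335/√252762 ≈ -0.6663
θ ≈ 131.8°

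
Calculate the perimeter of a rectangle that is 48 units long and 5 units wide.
Perimeter = 2 * (length + width)
Perimeter = 2 * (48 + 5)
Perimeter = 2 * 53
Perimeter = 106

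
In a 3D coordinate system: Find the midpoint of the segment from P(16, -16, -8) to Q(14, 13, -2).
Midpoint = ((16+14)/2, (-16+13)/2, (-8-2)/2) = (15, -1.5, -5)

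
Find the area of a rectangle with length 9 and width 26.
Area = length * width
Area = 9 * 26
Area = 234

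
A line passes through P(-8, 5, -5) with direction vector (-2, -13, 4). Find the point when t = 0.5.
P(0.5) = (-8 + (-2)(0.5), 5 + (-13)(0.5), -5 + 4(0.5)) = (-9, -1.5, -3)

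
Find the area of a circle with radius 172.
Area = pi * r²
Area = pi * 172²
Area = pi * 29584
Area = 92940.88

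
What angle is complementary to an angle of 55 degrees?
Complementary angles sum to 90 degrees.
Other angle = 90 - 55
Other angle = 35 degrees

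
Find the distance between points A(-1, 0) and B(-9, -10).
Using the distance formula: d = sqrt((x₂-x₁)² + (y₂-y₁)²)
dx = (-9) - (-1) = -8
dy = (-10) - 0 = -10
d = sqrt((-8)² + (-10)²) = sqrt(64 + 100) = sqrt(164) = 12.81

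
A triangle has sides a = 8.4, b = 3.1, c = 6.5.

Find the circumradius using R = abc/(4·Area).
s = (a+b+c)/2 = 9
Area = √(s(s-a)(s-b)(s-c)) = √(9·0.6·5.9·2.5) = 8.92468
R = abc/(4·Area) = (8.4·3.1·6.5)/(4·8.92468) = 169.26/35.69872 = 4.741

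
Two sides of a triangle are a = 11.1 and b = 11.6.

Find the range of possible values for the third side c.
By the triangle inequality: |a - b| < c < a + b
|11.1 - 11.6| < c < 11.1 + 11.6
0.5 < c < 22.7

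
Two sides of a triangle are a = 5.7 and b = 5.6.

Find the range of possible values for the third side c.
By the triangle inequality: |a - b| < c < a + b
|5.7 - 5.6| < c < 5.7 + 5.6
0.1 < c < 11.3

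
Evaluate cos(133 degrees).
cos(133 degrees) = -0.682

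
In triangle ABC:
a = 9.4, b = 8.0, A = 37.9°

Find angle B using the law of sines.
sin(B)/b = sin(A)/a
sin(B) = b·sin(A)/a = 8.0·sin(37.9°)/9.4 = 0.522796
B = arcsin(0.522796) = 31.52°  (b ≤ a, so B ≤ A and the acute solution is unique)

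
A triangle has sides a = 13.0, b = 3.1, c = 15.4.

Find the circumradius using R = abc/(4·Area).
s = (a+b+c)/2 = 15.75
Area = √(s(s-a)(s-b)(s-c)) = √(15.75·2.75·12.65·0.35) = 13.848
R = abc/(4·Area) = (13.0·3.1·15.4)/(4·13.848) = 620.62/55.392 = 11.2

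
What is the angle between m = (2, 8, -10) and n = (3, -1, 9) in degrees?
m·n = -92, |m|² = 168, |n|² = 91
cos θ = -92/√15288 ≈ -0.7441
θ ≈ 138.1°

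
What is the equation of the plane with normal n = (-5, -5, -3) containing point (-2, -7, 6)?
d = n·P = (-5)(-2) + (-5)(-7) + (-3)(6) = 27
Plane: -5x - 5y - 3z = 27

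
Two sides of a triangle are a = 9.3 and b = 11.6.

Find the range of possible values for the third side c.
By the triangle inequality: |a - b| < c < a + b
|9.3 - 11.6| < c < 9.3 + 11.6
2.3 < c < 20.9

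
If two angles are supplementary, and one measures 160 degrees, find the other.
Supplementary angles sum to 180 degrees.
Other angle = 180 - 160
Other angle = 20 degrees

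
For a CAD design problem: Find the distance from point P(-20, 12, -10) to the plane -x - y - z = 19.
d = |(-1)(-20) + (-1)(12) + (-1)(-10) - (19)| / √((-1)² + (-1)² + (-1)²) = 1/√3 = 0.5774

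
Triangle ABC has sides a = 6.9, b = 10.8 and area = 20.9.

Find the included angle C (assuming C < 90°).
Area = ½ab·sin(C)  →  sin(C) = 2·Area/(ab)
sin(C) = 2·20.9/(6.9·10.8) = 0.560923
C = arcsin(0.560923) = 34.12°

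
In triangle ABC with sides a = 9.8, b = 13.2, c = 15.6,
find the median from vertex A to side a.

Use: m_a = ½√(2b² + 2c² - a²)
m_a = ½√(2·13.2² + 2·15.6² - 9.8²)
m_a = ½√(348.48 + 486.72 - 96.04) = ½√739.16 = 13.59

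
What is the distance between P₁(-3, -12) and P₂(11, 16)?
Using the distance formula: d = sqrt((x₂-x₁)² + (y₂-y₁)²)
dx = 11 - (-3) = 14
dy = 16 - (-12) = 28
d = sqrt(14² + 28²) = sqrt(196 + 784) = sqrt(980) = 31.30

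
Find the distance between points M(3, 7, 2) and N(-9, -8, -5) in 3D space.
d = √[(-12)² + (-15)² + (-7)²] = √418 = 20.45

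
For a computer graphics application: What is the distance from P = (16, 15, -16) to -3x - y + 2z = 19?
d = |(-3)(16) + (-1)(15) + 2(-16) - (19)| / √((-3)² + (-1)² + 2²) = 114/√14 = 30.47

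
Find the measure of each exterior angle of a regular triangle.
Exterior angle of a regular n-gon = 360/n
Exterior angle = 360/3
Exterior angle = 120 degrees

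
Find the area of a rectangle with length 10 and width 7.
Area = length * width
Area = 10 * 7
Area = 70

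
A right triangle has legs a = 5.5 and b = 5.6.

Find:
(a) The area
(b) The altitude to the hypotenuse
(a) Area = ½ab = ½·5.5·5.6 = 15.4
(b) Hypotenuse c = √(5.5² + 5.6²) = √61.61 = 7.8492
    Area = ½·c·h_c  →  h_c = 2·Area/c = 2·15.4/7.8492 = 3.924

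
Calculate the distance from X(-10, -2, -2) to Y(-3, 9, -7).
d = √[(7)² + (11)² + (-5)²] = √195 = 13.96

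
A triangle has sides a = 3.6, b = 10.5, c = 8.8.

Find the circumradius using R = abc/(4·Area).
s = (a+b+c)/2 = 11.45
Area = √(s(s-a)(s-b)(s-c)) = √(11.45·7.85·0.95·2.65) = 15.0426
R = abc/(4·Area) = (3.6·10.5·8.8)/(4·15.0426) = 332.64/60.1704 = 5.528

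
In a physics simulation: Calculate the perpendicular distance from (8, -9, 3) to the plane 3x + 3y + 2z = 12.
d = |3(8) + 3(-9) + 2(3) - (12)| / √(3² + 3² + 2²) = 9/√22 = 1.919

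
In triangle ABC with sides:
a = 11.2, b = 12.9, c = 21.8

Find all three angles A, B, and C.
By the law of cosines:
cos(A) = (b² + c² - a²)/(2bc) = 0.917805  →  A = 23.39°
cos(B) = (a² + c² - b²)/(2ac) = 0.889314  →  B = 27.21°
cos(C) = (a² + b² - c²)/(2ab) = -0.634655  →  C = 129.4°
Check: A + B + C = 180.0° ✓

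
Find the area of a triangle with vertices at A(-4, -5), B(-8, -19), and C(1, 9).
Using the coordinate formula: Area = (1/2)|x₁(y₂-y₃) + x₂(y₃-y₁) + x₃(y₁-y₂)|
Area = (1/2)|(-4)((-19)-9) + (-8)(9-(-5)) + 1((-5)-(-19))|
Area = (1/2)|(-4)*(-28) + (-8)*14 + 1*14|
Area = (1/2)|112 + (-112) + 14|
Area = (1/2)*14 = 7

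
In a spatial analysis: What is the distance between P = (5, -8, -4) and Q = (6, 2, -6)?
d = √[(1)² + (10)² + (-2)²] = √105 = 10.25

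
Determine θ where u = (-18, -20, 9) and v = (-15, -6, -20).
u·v = 210, |u|² = 805, |v|² = 661
cos θ = 210/√532105 ≈ 0.2879
θ ≈ 73.27°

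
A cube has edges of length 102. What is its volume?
Volume = s³
Volume = 102³
Volume = 1061208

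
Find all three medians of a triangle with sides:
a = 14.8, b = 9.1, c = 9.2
Using m_x = ½√(2y² + 2z² - x²):
m_a = ½√(2·9.1² + 2·9.2² - 14.8²) = ½√115.86 = 5.382
m_b = ½√(2·14.8² + 2·9.2² - 9.1²) = ½√524.55 = 11.45
m_c = ½√(2·14.8² + 2·9.1² - 9.2²) = ½√519.06 = 11.39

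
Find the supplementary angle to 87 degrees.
Supplementary angles sum to 180 degrees.
Other angle = 180 - 87
Other angle = 93 degrees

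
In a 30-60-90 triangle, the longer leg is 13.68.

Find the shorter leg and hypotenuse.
In a 30-60-90 triangle, sides are in ratio 1 : √3 : 2.
Long leg = short leg·√3  →  short leg = 13.68/√3 = 7.898
Hypotenuse = 2·(short leg) = 2·13.68/√3 = 15.8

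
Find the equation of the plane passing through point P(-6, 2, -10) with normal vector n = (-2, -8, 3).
d = n·P = (-2)(-6) + (-8)(2) + (3)(-10) = -34
Plane: -2x - 8y + 3z = -34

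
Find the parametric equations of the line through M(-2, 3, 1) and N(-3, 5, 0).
Direction vector d = N - M = (-1, 2, -1)
x = -2 - t, y = 3 + 2t, z = 1 - t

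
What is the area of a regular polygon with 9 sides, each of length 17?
For a regular 9-gon with side length s = 17:
Apothem a = s / (2*tan(pi/9)) = 17 / (2*tan(pi/9)) ≈ 23.3536
Perimeter P = 9 * 17 = 153
Area = (1/2) * P * a = (1/2) * 153 * 23.3536 = 1786.55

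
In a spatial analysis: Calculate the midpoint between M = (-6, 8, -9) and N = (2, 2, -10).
Midpoint = ((-6+2)/2, (8+2)/2, (-9-10)/2) = (-2, 5, -9.5)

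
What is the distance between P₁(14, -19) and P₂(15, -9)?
Using the distance formula: d = sqrt((x₂-x₁)² + (y₂-y₁)²)
dx = 15 - 14 = 1
dy = (-9) - (-19) = 10
d = sqrt(1² + 10²) = sqrt(1 + 100) = sqrt(101) = 10.05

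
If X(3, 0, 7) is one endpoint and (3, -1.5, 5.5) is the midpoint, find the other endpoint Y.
Y = (2×3 - 3, 2×(-1.5) - 0, 2×5.5 - 7) = (3, -3, 4)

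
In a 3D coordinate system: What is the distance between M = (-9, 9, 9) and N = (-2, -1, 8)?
d = √[(7)² + (-10)² + (-1)²] = √150 = 12.25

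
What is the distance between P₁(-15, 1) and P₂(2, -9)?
Using the distance formula: d = sqrt((x₂-x₁)² + (y₂-y₁)²)
dx = 2 - (-15) = 17
dy = (-9) - 1 = -10
d = sqrt(17² + (-10)²) = sqrt(289 + 100) = sqrt(389) = 19.72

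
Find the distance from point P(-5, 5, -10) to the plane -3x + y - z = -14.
d = |(-3)(-5) + 1(5) + (-1)(-10) - (-14)| / √((-3)² + 1² + (-1)²) = 44/√11 = 13.27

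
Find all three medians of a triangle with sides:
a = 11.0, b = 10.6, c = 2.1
Using m_x = ½√(2y² + 2z² - x²):
m_a = ½√(2·10.6² + 2·2.1² - 11.0²) = ½√112.54 = 5.304
m_b = ½√(2·11.0² + 2·2.1² - 10.6²) = ½√138.46 = 5.883
m_c = ½√(2·11.0² + 2·10.6² - 2.1²) = ½√462.31 = 10.75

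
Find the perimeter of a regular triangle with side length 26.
Perimeter = number of sides * side length
Perimeter = 3 * 26
Perimeter = 78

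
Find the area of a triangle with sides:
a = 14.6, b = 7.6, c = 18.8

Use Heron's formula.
s = (a+b+c)/2 = (14.6+7.6+18.8)/2 = 20.5
A = √(s(s-a)(s-b)(s-c)) = √(20.5·5.9·12.9·1.7)
A = √2652.43 = 51.5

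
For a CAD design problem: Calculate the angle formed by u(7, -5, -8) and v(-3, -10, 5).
u·v = -11, |u|² = 138, |v|² = 134
cos θ = -11/√18492 ≈ -0.08089
θ ≈ 94.64°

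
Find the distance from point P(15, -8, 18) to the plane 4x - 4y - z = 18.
d = |4(15) + (-4)(-8) + (-1)(18) - (18)| / √(4² + (-4)² + (-1)²) = 56/√33 = 9.748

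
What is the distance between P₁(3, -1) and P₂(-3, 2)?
Using the distance formula: d = sqrt((x₂-x₁)² + (y₂-y₁)²)
dx = (-3) - 3 = -6
dy = 2 - (-1) = 3
d = sqrt((-6)² + 3²) = sqrt(36 + 9) = sqrt(45) = 6.71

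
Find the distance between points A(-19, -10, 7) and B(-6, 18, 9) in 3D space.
d = √[(13)² + (28)² + (2)²] = √957 = 30.94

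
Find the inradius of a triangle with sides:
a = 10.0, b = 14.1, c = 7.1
s = (a+b+c)/2 = (10.0+14.1+7.1)/2 = 15.6
Area = √(s(s-a)(s-b)(s-c)) = √(15.6·5.6·1.5·8.5) = 33.3742
r = Area/s = 33.3742/15.6 = 2.139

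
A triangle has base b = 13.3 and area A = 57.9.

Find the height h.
A = ½bh  →  h = 2A/b
h = 2·57.9/13.3 = 8.707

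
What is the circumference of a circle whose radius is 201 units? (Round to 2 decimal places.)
Circumference = 2 * pi * r
Circumference = 2 * pi * 201
Circumference = 1262.92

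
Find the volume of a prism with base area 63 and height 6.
Volume = base area * height
Volume = 63 * 6
Volume = 378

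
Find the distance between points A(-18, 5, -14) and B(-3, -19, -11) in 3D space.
d = √[(15)² + (-24)² + (3)²] = √810 = 28.46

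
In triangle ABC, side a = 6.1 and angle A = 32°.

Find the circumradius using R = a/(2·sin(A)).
R = a/(2·sin(A)) = 6.1/(2·sin(32°))
R = 6.1/(2·0.529919) = 6.1/1.059839 = 5.756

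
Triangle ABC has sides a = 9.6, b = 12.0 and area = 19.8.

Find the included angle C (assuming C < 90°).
Area = ½ab·sin(C)  →  sin(C) = 2·Area/(ab)
sin(C) = 2·19.8/(9.6·12.0) = 0.343750
C = arcsin(0.343750) = 20.11°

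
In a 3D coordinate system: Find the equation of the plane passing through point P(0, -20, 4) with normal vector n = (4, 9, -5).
d = n·P = (4)(0) + (9)(-20) + (-5)(4) = -200
Plane: 4x + 9y - 5z = -200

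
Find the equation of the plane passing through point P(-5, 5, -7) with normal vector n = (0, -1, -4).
d = n·P = (0)(-5) + (-1)(5) + (-4)(-7) = 23
Plane: -y - 4z = 23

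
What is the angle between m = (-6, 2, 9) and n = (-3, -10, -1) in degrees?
m·n = -11, |m|² = 121, |n|² = 110
cos θ = -11/√13310 ≈ -0.09535
θ ≈ 95.47°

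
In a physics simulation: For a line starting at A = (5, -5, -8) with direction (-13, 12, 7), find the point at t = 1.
P(1) = (5 + (-13)(1), -5 + 12(1), -8 + 7(1)) = (-8, 7, -1)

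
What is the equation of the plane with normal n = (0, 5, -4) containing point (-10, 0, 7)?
d = n·P = (0)(-10) + (5)(0) + (-4)(7) = -28
Plane: 5y - 4z = -28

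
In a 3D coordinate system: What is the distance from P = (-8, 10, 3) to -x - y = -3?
d = |(-1)(-8) + (-1)(10) + 0(3) - (-3)| / √((-1)² + (-1)² + 0²) = 1/√2 = 0.7071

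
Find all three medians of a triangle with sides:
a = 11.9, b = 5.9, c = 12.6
Using m_x = ½√(2y² + 2z² - x²):
m_a = ½√(2·5.9² + 2·12.6² - 11.9²) = ½√245.53 = 7.835
m_b = ½√(2·11.9² + 2·12.6² - 5.9²) = ½√565.93 = 11.89
m_c = ½√(2·11.9² + 2·5.9² - 12.6²) = ½√194.08 = 6.966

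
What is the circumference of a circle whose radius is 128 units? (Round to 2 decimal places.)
Circumference = 2 * pi * r
Circumference = 2 * pi * 128
Circumference = 804.25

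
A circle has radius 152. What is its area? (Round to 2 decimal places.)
Area = pi * r²
Area = pi * 152²
Area = pi * 23104
Area = 72583.36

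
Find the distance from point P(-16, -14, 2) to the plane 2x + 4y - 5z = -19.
d = |2(-16) + 4(-14) + (-5)(2) - (-19)| / √(2² + 4² + (-5)²) = 79/√45 = 11.78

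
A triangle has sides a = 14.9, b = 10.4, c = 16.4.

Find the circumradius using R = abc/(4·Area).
s = (a+b+c)/2 = 20.85
Area = √(s(s-a)(s-b)(s-c)) = √(20.85·5.95·10.45·4.45) = 75.9538
R = abc/(4·Area) = (14.9·10.4·16.4)/(4·75.9538) = 2541.344/303.8152 = 8.365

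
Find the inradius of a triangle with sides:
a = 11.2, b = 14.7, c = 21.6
s = (a+b+c)/2 = (11.2+14.7+21.6)/2 = 23.75
Area = √(s(s-a)(s-b)(s-c)) = √(23.75·12.55·9.05·2.15) = 76.1548
r = Area/s = 76.1548/23.75 = 3.207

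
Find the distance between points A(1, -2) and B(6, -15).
Using the distance formula: d = sqrt((x₂-x₁)² + (y₂-y₁)²)
dx = 6 - 1 = 5
dy = (-15) - (-2) = -13
d = sqrt(5² + (-13)²) = sqrt(25 + 169) = sqrt(194) = 13.93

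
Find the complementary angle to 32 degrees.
Complementary angles sum to 90 degrees.
Other angle = 90 - 32
Other angle = 58 degrees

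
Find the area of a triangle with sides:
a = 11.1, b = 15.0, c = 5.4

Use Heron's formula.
s = (a+b+c)/2 = (11.1+15.0+5.4)/2 = 15.75
A = √(s(s-a)(s-b)(s-c)) = √(15.75·4.65·0.75·10.35)
A = √568.506 = 23.84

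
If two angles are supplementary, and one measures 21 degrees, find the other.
Supplementary angles sum to 180 degrees.
Other angle = 180 - 21
Other angle = 159 degrees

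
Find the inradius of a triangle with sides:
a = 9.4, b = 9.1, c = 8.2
s = (a+b+c)/2 = (9.4+9.1+8.2)/2 = 13.35
Area = √(s(s-a)(s-b)(s-c)) = √(13.35·3.95·4.25·5.15) = 33.9733
r = Area/s = 33.9733/13.35 = 2.545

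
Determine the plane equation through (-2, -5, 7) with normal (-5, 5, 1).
d = n·P = (-5)(-2) + (5)(-5) + (1)(7) = -8
Plane: -5x + 5y + z = -8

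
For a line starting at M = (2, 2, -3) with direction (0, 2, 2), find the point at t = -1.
P(-1) = (2 + 0(-1), 2 + 2(-1), -3 + 2(-1)) = (2, 0, -5)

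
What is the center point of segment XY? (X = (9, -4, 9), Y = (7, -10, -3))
Midpoint = ((9+7)/2, (-4-10)/2, (9-3)/2) = (8, -7, 3)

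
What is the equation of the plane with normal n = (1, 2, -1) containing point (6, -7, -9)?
d = n·P = (1)(6) + (2)(-7) + (-1)(-9) = 1
Plane: x + 2y - z = 1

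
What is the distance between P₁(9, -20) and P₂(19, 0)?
Using the distance formula: d = sqrt((x₂-x₁)² + (y₂-y₁)²)
dx = 19 - 9 = 10
dy = 0 - (-20) = 20
d = sqrt(10² + 20²) = sqrt(100 + 400) = sqrt(500) = 22.36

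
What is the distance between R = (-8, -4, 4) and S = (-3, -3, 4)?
d = √[(5)² + (1)² + (0)²] = √26 = 5.099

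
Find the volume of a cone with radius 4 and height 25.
Volume = (1/3) * pi * r² * h
Volume = (1/3) * pi * 4² * 25
Volume = (1/3) * pi * 16 * 25
Volume = (1/3) * pi * 400
Volume = 418.88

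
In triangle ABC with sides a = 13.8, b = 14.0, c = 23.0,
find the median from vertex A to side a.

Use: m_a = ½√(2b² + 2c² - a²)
m_a = ½√(2·14.0² + 2·23.0² - 13.8²)
m_a = ½√(392 + 1058 - 190.44) = ½√1259.56 = 17.75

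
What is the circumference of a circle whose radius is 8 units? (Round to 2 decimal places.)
Circumference = 2 * pi * r
Circumference = 2 * pi * 8
Circumference = 50.27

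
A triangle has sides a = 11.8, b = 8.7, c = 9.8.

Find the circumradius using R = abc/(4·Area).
s = (a+b+c)/2 = 15.15
Area = √(s(s-a)(s-b)(s-c)) = √(15.15·3.35·6.45·5.35) = 41.849
R = abc/(4·Area) = (11.8·8.7·9.8)/(4·41.849) = 1006.068/167.396 = 6.01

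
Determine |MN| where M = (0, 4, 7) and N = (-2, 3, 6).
d = √[(-2)² + (-1)² + (-1)²] = √6 = 2.449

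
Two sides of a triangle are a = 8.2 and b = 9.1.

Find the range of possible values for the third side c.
By the triangle inequality: |a - b| < c < a + b
|8.2 - 9.1| < c < 8.2 + 9.1
0.9 < c < 17.3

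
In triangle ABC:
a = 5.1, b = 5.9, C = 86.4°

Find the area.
Using A = ½ab·sin(C):
A = ½·5.1·5.9·sin(86.4°) = ½·30.09·0.998027 = 15.02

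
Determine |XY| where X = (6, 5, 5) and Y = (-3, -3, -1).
d = √[(-9)² + (-8)² + (-6)²] = √181 = 13.45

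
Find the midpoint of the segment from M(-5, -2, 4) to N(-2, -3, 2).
Midpoint = ((-5-2)/2, (-2-3)/2, (4+2)/2) = (-3.5, -2.5, 3)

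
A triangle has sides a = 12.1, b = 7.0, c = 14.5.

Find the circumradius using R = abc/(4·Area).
s = (a+b+c)/2 = 16.8
Area = √(s(s-a)(s-b)(s-c)) = √(16.8·4.7·9.8·2.3) = 42.1872
R = abc/(4·Area) = (12.1·7.0·14.5)/(4·42.1872) = 1228.15/168.7488 = 7.278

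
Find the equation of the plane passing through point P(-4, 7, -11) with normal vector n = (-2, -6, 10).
d = n·P = (-2)(-4) + (-6)(7) + (10)(-11) = -144
Plane: -2x - 6y + 10z = -144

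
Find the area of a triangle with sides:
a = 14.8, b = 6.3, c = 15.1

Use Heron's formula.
s = (a+b+c)/2 = (14.8+6.3+15.1)/2 = 18.1
A = √(s(s-a)(s-b)(s-c)) = √(18.1·3.3·11.8·3)
A = √2114.44 = 45.98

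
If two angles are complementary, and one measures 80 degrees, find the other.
Complementary angles sum to 90 degrees.
Other angle = 90 - 80
Other angle = 10 degrees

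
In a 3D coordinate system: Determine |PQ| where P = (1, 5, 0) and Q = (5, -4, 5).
d = √[(4)² + (-9)² + (5)²] = √122 = 11.05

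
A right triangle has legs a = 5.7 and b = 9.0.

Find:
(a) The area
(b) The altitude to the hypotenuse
(a) Area = ½ab = ½·5.7·9.0 = 25.65
(b) Hypotenuse c = √(5.7² + 9.0²) = √113.49 = 10.6532
    Area = ½·c·h_c  →  h_c = 2·Area/c = 2·25.65/10.6532 = 4.815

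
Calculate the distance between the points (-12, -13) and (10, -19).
Using the distance formula: d = sqrt((x₂-x₁)² + (y₂-y₁)²)
dx = 10 - (-12) = 22
dy = (-19) - (-13) = -6
d = sqrt(22² + (-6)²) = sqrt(484 + 36) = sqrt(520) = 22.80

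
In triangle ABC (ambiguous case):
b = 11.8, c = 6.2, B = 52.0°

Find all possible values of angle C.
sin(C)/c = sin(B)/b  →  sin(C) = c·sin(B)/b = 6.2·sin(52.0°)/11.8 = 0.414040
C₁ = arcsin(0.414040) = 24.46°,  C₂ = 180° - C₁ = 155.54°
Check C₂: A = 180° - 52.0° - 155.54° = -27.54° ≤ 0, rejected
C = 24.46° (one solution)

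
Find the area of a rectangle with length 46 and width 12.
Area = length * width
Area = 46 * 12
Area = 552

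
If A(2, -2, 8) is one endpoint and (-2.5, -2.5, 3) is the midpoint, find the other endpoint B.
B = (2×(-2.5) - 2, 2×(-2.5) - (-2), 2×3 - 8) = (-7, -3, -2)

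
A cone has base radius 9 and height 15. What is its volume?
Volume = (1/3) * pi * r² * h
Volume = (1/3) * pi * 9² * 15
Volume = (1/3) * pi * 81 * 15
Volume = (1/3) * pi * 1215
Volume = 1272.35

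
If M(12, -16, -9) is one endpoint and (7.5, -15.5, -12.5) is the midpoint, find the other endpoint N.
N = (2×7.5 - 12, 2×(-15.5) - (-16), 2×(-12.5) - (-9)) = (3, -15, -16)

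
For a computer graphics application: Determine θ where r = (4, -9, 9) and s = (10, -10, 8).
r·s = 202, |r|² = 178, |s|² = 264
cos θ = 202/√46992 ≈ 0.9318
θ ≈ 21.28°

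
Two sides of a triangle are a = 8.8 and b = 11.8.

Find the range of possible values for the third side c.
By the triangle inequality: |a - b| < c < a + b
|8.8 - 11.8| < c < 8.8 + 11.8
3 < c < 20.6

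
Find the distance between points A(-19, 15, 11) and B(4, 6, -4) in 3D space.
d = √[(23)² + (-9)² + (-15)²] = √835 = 28.9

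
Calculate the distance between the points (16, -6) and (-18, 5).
Using the distance formula: d = sqrt((x₂-x₁)² + (y₂-y₁)²)
dx = (-18) - 16 = -34
dy = 5 - (-6) = 11
d = sqrt((-34)² + 11²) = sqrt(1156 + 121) = sqrt(1277) = 35.74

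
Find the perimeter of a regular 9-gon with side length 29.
Perimeter = number of sides * side length
Perimeter = 9 * 29
Perimeter = 261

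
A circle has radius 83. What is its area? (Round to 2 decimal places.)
Area = pi * r²
Area = pi * 83²
Area = pi * 6889
Area = 21642.43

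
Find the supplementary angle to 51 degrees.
Supplementary angles sum to 180 degrees.
Other angle = 180 - 51
Other angle = 129 degrees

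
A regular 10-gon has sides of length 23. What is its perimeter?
Perimeter = number of sides * side length
Perimeter = 10 * 23
Perimeter = 230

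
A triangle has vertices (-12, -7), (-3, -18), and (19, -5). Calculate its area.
Using the coordinate formula: Area = (1/2)|x₁(y₂-y₃) + x₂(y₃-y₁) + x₃(y₁-y₂)|
Area = (1/2)|(-12)((-18)-(-5)) + (-3)((-5)-(-7)) + 19((-7)-(-18))|
Area = (1/2)|(-12)*(-13) + (-3)*2 + 19*11|
Area = (1/2)|156 + (-6) + 209|
Area = (1/2)*359 = 179.50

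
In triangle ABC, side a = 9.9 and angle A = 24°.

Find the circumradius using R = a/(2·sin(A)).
R = a/(2·sin(A)) = 9.9/(2·sin(24°))
R = 9.9/(2·0.406737) = 9.9/0.813473 = 12.17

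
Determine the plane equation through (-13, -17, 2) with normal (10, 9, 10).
d = n·P = (10)(-13) + (9)(-17) + (10)(2) = -263
Plane: 10x + 9y + 10z = -263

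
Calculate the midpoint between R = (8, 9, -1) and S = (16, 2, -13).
Midpoint = ((8+16)/2, (9+2)/2, (-1-13)/2) = (12, 5.5, -7)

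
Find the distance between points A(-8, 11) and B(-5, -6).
Using the distance formula: d = sqrt((x₂-x₁)² + (y₂-y₁)²)
dx = (-5) - (-8) = 3
dy = (-6) - 11 = -17
d = sqrt(3² + (-17)²) = sqrt(9 + 289) = sqrt(298) = 17.26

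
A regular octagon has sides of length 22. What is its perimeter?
Perimeter = number of sides * side length
Perimeter = 8 * 22
Perimeter = 176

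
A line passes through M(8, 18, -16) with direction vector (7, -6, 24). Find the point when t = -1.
P(-1) = (8 + 7(-1), 18 + (-6)(-1), -16 + 24(-1)) = (1, 24, -40)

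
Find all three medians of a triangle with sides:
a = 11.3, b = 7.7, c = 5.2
Using m_x = ½√(2y² + 2z² - x²):
m_a = ½√(2·7.7² + 2·5.2² - 11.3²) = ½√44.97 = 3.353
m_b = ½√(2·11.3² + 2·5.2² - 7.7²) = ½√250.17 = 7.908
m_c = ½√(2·11.3² + 2·7.7² - 5.2²) = ½√346.92 = 9.313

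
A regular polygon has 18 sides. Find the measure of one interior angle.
Interior angle of a regular n-gon = (n-2)*180/n
Interior angle = (18-2)*180/18
Interior angle = 16*180/18
Interior angle = 2880/18
Interior angle = 160 degrees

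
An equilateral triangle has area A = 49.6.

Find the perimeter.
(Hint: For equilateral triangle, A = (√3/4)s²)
A = (√3/4)s²  →  s² = 4A/√3 = 4·49.6/√3 = 114.546
s = 10.7026
Perimeter = 3s = 32.11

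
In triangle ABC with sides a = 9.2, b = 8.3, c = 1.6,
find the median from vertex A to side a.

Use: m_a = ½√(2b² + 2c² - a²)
m_a = ½√(2·8.3² + 2·1.6² - 9.2²)
m_a = ½√(137.78 + 5.12 - 84.64) = ½√58.26 = 3.816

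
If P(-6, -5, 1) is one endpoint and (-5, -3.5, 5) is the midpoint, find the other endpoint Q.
Q = (2×(-5) - (-6), 2×(-3.5) - (-5), 2×5 - 1) = (-4, -2, 9)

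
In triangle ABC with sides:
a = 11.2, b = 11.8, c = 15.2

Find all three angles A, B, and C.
By the law of cosines:
cos(A) = (b² + c² - a²)/(2bc) = 0.682538  →  A = 46.96°
cos(B) = (a² + c² - b²)/(2ac) = 0.638040  →  B = 50.35°
cos(C) = (a² + b² - c²)/(2ab) = 0.127270  →  C = 82.69°
Check: A + B + C = 180.0° ✓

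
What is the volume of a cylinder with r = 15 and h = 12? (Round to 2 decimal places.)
Volume = pi * r² * h
Volume = pi * 15² * 12
Volume = pi * 225 * 12
Volume = pi * 2700
Volume = 8482.30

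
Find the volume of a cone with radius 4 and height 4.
Volume = (1/3) * pi * r² * h
Volume = (1/3) * pi * 4² * 4
Volume = (1/3) * pi * 16 * 4
Volume = (1/3) * pi * 64
Volume = 67.02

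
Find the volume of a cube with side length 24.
Volume = s³
Volume = 24³
Volume = 13824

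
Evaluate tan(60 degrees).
tan(60 degrees) = sqrt(3)
Decimal approximation: 1.7321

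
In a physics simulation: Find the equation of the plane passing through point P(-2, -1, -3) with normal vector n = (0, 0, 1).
d = n·P = (0)(-2) + (0)(-1) + (1)(-3) = -3
Plane: z = -3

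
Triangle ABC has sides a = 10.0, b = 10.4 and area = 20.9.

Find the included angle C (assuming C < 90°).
Area = ½ab·sin(C)  →  sin(C) = 2·Area/(ab)
sin(C) = 2·20.9/(10.0·10.4) = 0.401923
C = arcsin(0.401923) = 23.7°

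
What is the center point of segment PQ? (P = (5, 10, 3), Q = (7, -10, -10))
Midpoint = ((5+7)/2, (10-10)/2, (3-10)/2) = (6, 0, -3.5)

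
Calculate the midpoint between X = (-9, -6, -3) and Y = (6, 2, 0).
Midpoint = ((-9+6)/2, (-6+2)/2, (-3+0)/2) = (-1.5, -2, -1.5)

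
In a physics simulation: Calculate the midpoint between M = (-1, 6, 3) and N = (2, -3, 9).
Midpoint = ((-1+2)/2, (6-3)/2, (3+9)/2) = (0.5, 1.5, 6)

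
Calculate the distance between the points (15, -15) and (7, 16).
Using the distance formula: d = sqrt((x₂-x₁)² + (y₂-y₁)²)
dx = 7 - 15 = -8
dy = 16 - (-15) = 31
d = sqrt((-8)² + 31²) = sqrt(64 + 961) = sqrt(1025) = 32.02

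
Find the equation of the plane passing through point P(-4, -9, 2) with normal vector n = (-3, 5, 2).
d = n·P = (-3)(-4) + (5)(-9) + (2)(2) = -29
Plane: -3x + 5y + 2z = -29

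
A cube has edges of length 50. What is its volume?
Volume = s³
Volume = 50³
Volume = 125000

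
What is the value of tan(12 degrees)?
tan(12 degrees) = 0.2126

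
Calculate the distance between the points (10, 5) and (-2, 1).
Using the distance formula: d = sqrt((x₂-x₁)² + (y₂-y₁)²)
dx = (-2) - 10 = -12
dy = 1 - 5 = -4
d = sqrt((-12)² + (-4)²) = sqrt(144 + 16) = sqrt(160) = 12.65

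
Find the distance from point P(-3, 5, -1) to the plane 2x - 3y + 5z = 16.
d = |2(-3) + (-3)(5) + 5(-1) - (16)| / √(2² + (-3)² + 5²) = 42/√38 = 6.813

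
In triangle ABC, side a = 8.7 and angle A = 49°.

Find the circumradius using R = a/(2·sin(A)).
R = a/(2·sin(A)) = 8.7/(2·sin(49°))
R = 8.7/(2·0.754710) = 8.7/1.509419 = 5.764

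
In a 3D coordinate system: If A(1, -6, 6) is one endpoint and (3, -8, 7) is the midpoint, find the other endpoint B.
B = (2×3 - 1, 2×(-8) - (-6), 2×7 - 6) = (5, -10, 8)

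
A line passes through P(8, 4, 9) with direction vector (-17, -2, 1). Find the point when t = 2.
P(2) = (8 + (-17)(2), 4 + (-2)(2), 9 + 1(2)) = (-26, 0, 11)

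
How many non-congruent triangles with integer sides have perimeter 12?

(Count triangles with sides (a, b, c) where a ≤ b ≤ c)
With a ≤ b ≤ c and a + b + c = 12, the triangle inequality a + b > c gives c < 12/2, so c ≤ 5.
Iterate a from 1 to ⌊p/3⌋ = 4; for each a, b ranges from a to ⌊(p−a)/2⌋ with c = p − a − b, keeping only c ≥ b.
Triples: (2, 5, 5), (3, 4, 5), (4, 4, 4)
Count = 3 triangles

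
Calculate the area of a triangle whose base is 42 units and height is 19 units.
Area = (1/2) * base * height
Area = (1/2) * 42 * 19
Area = 399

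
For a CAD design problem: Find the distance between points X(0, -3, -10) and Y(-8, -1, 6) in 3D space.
d = √[(-8)² + (2)² + (16)²] = √324 = 18.0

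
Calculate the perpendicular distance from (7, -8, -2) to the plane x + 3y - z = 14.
d = |1(7) + 3(-8) + (-1)(-2) - (14)| / √(1² + 3² + (-1)²) = 29/√11 = 8.744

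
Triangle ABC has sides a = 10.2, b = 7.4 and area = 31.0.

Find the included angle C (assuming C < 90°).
Area = ½ab·sin(C)  →  sin(C) = 2·Area/(ab)
sin(C) = 2·31.0/(10.2·7.4) = 0.821410
C = arcsin(0.821410) = 55.23°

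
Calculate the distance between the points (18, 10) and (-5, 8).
Using the distance formula: d = sqrt((x₂-x₁)² + (y₂-y₁)²)
dx = (-5) - 18 = -23
dy = 8 - 10 = -2
d = sqrt((-23)² + (-2)²) = sqrt(529 + 4) = sqrt(533) = 23.09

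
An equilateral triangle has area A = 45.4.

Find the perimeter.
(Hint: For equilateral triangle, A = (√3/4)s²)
A = (√3/4)s²  →  s² = 4A/√3 = 4·45.4/√3 = 104.847
s = 10.2395
Perimeter = 3s = 30.72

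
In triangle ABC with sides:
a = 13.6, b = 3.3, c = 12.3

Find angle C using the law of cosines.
cos(C) = (a² + b² - c²)/(2ab)
cos(C) = (13.6² + 3.3² - 12.3²)/(2·13.6·3.3) = 44.56/89.76 = 0.496435
C = arccos(0.496435) = 60.24°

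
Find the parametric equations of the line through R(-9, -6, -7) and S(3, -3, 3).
Direction vector d = S - R = (12, 3, 10)
x = -9 + 12t, y = -6 + 3t, z = -7 + 10t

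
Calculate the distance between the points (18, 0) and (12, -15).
Using the distance formula: d = sqrt((x₂-x₁)² + (y₂-y₁)²)
dx = 12 - 18 = -6
dy = (-15) - 0 = -15
d = sqrt((-6)² + (-15)²) = sqrt(36 + 225) = sqrt(261) = 16.16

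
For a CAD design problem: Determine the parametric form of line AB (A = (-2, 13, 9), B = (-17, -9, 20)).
Direction vector d = B - A = (-15, -22, 11)
x = -2 - 15t, y = 13 - 22t, z = 9 + 11t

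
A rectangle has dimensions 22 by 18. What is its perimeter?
Perimeter = 2 * (length + width)
Perimeter = 2 * (22 + 18)
Perimeter = 2 * 40
Perimeter = 80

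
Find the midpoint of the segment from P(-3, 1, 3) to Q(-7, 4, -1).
Midpoint = ((-3-7)/2, (1+4)/2, (3-1)/2) = (-5, 2.5, 1)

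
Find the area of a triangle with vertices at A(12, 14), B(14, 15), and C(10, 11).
Using the coordinate formula: Area = (1/2)|x₁(y₂-y₃) + x₂(y₃-y₁) + x₃(y₁-y₂)|
Area = (1/2)|12(15-11) + 14(11-14) + 10(14-15)|
Area = (1/2)|12*4 + 14*(-3) + 10*(-1)|
Area = (1/2)|48 + (-42) + (-10)|
Area = (1/2)*4 = 2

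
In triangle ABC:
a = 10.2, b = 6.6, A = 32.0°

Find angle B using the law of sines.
sin(B)/b = sin(A)/a
sin(B) = b·sin(A)/a = 6.6·sin(32.0°)/10.2 = 0.342889
B = arcsin(0.342889) = 20.05°  (b ≤ a, so B ≤ A and the acute solution is unique)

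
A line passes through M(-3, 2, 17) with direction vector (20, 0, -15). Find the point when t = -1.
P(-1) = (-3 + 20(-1), 2 + 0(-1), 17 + (-15)(-1)) = (-23, 2, 32)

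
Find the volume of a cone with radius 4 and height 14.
Volume = (1/3) * pi * r² * h
Volume = (1/3) * pi * 4² * 14
Volume = (1/3) * pi * 16 * 14
Volume = (1/3) * pi * 224
Volume = 234.57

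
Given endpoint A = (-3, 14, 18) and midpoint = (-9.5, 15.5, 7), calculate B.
B = (2×(-9.5) - (-3), 2×15.5 - 14, 2×7 - 18) = (-16, 17, -4)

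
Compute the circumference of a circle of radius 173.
Circumference = 2 * pi * r
Circumference = 2 * pi * 173
Circumference = 1086.99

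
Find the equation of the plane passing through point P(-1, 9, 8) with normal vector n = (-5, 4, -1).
d = n·P = (-5)(-1) + (4)(9) + (-1)(8) = 33
Plane: -5x + 4y - z = 33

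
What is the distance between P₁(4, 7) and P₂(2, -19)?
Using the distance formula: d = sqrt((x₂-x₁)² + (y₂-y₁)²)
dx = 2 - 4 = -2
dy = (-19) - 7 = -26
d = sqrt((-2)² + (-26)²) = sqrt(4 + 676) = sqrt(680) = 26.08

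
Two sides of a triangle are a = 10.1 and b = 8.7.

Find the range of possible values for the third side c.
By the triangle inequality: |a - b| < c < a + b
|10.1 - 8.7| < c < 10.1 + 8.7
1.4 < c < 18.8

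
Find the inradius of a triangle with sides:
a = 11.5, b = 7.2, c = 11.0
s = (a+b+c)/2 = (11.5+7.2+11.0)/2 = 14.85
Area = √(s(s-a)(s-b)(s-c)) = √(14.85·3.35·7.65·3.85) = 38.2778
r = Area/s = 38.2778/14.85 = 2.578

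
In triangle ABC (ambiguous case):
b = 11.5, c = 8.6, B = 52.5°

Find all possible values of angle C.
sin(C)/c = sin(B)/b  →  sin(C) = c·sin(B)/b = 8.6·sin(52.5°)/11.5 = 0.593290
C₁ = arcsin(0.593290) = 36.39°,  C₂ = 180° - C₁ = 143.61°
Check C₂: A = 180° - 52.5° - 143.61° = -16.11° ≤ 0, rejected
C = 36.39° (one solution)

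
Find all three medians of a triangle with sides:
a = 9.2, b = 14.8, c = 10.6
Using m_x = ½√(2y² + 2z² - x²):
m_a = ½√(2·14.8² + 2·10.6² - 9.2²) = ½√578.16 = 12.02
m_b = ½√(2·9.2² + 2·10.6² - 14.8²) = ½√174.96 = 6.614
m_c = ½√(2·9.2² + 2·14.8² - 10.6²) = ½√495 = 11.12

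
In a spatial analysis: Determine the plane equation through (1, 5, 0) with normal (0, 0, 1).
d = n·P = (0)(1) + (0)(5) + (1)(0) = 0
Plane: z = 0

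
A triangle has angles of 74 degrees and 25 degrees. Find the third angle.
Sum of angles in a triangle = 180 degrees
Third angle = 180 - 74 - 25
Third angle = 81 degrees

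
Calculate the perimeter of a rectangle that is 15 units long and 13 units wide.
Perimeter = 2 * (length + width)
Perimeter = 2 * (15 + 13)
Perimeter = 2 * 28
Perimeter = 56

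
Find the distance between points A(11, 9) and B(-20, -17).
Using the distance formula: d = sqrt((x₂-x₁)² + (y₂-y₁)²)
dx = (-20) - 11 = -31
dy = (-17) - 9 = -26
d = sqrt((-31)² + (-26)²) = sqrt(961 + 676) = sqrt(1637) = 40.46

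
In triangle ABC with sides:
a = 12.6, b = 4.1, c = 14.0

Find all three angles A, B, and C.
By the law of cosines:
cos(A) = (b² + c² - a²)/(2bc) = 0.470819  →  A = 61.91°
cos(B) = (a² + c² - b²)/(2ac) = 0.957908  →  B = 16.68°
cos(C) = (a² + b² - c²)/(2ab) = -0.197735  →  C = 101.4°
Check: A + B + C = 180.0° ✓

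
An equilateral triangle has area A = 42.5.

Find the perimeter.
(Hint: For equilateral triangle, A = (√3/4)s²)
A = (√3/4)s²  →  s² = 4A/√3 = 4·42.5/√3 = 98.1495
s = 9.90705
Perimeter = 3s = 29.72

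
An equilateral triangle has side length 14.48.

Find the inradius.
For an equilateral triangle, r = s/(2√3) where s is the side.
r = 14.48/(2√3) = 14.48/3.464102 = 4.18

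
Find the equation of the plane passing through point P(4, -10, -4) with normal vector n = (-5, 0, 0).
d = n·P = (-5)(4) + (0)(-10) + (0)(-4) = -20
Plane: -5x = -20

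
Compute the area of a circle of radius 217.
Area = pi * r²
Area = pi * 217²
Area = pi * 47089
Area = 147934.46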